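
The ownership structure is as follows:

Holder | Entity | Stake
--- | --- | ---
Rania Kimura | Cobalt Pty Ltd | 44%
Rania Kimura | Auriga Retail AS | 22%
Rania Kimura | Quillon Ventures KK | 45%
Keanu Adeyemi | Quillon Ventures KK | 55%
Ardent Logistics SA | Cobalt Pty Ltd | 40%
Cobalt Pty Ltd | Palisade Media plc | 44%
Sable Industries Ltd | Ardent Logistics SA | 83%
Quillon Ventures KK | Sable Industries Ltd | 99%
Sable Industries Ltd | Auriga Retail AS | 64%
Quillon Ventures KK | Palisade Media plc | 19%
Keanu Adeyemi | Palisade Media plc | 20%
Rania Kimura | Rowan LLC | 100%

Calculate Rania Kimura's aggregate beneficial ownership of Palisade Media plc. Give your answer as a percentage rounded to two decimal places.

34.42%

Rania reaches Palisade along 3 paths.
Via Quillon: 45% × 19% = 8.55%.
Via Quillon → Sable → Ardent → Cobalt: 45% × 99% × 83% × 40% × 44% = 6.507864%.
Via Cobalt: 44% × 44% = 19.36%.
Total: 8.55% + 6.507864% + 19.36% = 34.417864%.
Rounded: 34.42%.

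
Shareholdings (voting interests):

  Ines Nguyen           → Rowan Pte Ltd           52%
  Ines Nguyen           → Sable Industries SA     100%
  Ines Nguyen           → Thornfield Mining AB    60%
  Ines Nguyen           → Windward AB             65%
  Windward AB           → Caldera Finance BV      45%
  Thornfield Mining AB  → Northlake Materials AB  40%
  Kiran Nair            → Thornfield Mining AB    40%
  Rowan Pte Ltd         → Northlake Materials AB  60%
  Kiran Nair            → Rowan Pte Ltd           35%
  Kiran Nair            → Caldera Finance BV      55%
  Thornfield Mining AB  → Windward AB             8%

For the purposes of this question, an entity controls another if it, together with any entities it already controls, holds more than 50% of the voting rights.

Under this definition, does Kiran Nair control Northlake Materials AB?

Kiran holds 55% of Caldera, so Kiran controls Caldera.
Neither Kiran nor any entity Kiran controls holds any voting interest in Northlake.
So Kiran does not control Northlake.

No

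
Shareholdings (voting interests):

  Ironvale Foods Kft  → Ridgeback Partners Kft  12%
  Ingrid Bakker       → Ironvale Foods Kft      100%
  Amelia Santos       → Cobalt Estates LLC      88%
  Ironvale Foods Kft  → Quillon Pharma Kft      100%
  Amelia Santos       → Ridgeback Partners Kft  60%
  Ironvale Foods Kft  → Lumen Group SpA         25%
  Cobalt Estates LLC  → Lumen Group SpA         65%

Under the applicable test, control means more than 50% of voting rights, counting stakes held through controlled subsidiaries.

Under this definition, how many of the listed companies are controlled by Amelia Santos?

Amelia holds 88% of Cobalt, so Amelia controls Cobalt.
Cobalt holds 65% of Lumen, so Amelia controls Lumen.
Amelia holds 60% of Ridgeback, so Amelia controls Ridgeback.
No other company's threshold is met.
Amelia controls 3 companies.

3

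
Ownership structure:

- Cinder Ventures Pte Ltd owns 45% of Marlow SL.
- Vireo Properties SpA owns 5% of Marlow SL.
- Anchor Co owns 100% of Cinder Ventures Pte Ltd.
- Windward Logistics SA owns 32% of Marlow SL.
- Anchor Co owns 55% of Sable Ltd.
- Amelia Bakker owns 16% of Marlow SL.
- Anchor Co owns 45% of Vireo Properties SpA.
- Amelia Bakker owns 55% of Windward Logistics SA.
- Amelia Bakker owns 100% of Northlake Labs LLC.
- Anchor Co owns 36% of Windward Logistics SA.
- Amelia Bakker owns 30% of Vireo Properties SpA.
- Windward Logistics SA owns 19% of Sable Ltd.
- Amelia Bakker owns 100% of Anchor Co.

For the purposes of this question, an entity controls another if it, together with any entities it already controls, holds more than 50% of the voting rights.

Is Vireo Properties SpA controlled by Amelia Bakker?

Amelia holds 100% of Anchor, so Amelia controls Anchor.
Amelia and Anchor together hold 30% + 45% = 75% of Vireo, so Amelia controls Vireo.

Yes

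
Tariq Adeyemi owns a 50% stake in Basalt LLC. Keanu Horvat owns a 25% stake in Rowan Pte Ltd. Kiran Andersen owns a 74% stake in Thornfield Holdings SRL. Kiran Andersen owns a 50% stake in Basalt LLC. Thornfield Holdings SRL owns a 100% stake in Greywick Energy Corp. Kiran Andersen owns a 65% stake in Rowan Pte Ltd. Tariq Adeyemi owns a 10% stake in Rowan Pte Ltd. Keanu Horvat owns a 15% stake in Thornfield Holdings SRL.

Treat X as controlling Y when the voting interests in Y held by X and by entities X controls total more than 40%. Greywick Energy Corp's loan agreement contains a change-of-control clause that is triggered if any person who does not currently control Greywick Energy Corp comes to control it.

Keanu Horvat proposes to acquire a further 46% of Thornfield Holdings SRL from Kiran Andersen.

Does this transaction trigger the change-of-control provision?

Yes

The purchase adds only to Keanu's holdings (Kiran's stake shrinks), so Keanu is the only person who could newly come to control Greywick.
Keanu's largest direct stake is 25% in Rowan, which does not meet the threshold, so Keanu controls no company.
Neither Keanu nor any entity Keanu controls holds any voting interest in Greywick.
So before the transaction, Keanu does not control Greywick.
After the purchase, Keanu's direct stake in Thornfield rises to 15% + 46% = 61%, and Kiran's stake falls to 28%.
Keanu holds 61% of Thornfield, so Keanu controls Thornfield.
Thornfield holds 100% of Greywick, so Keanu controls Greywick.
Keanu did not control Greywick before and does after, so the clause is triggered.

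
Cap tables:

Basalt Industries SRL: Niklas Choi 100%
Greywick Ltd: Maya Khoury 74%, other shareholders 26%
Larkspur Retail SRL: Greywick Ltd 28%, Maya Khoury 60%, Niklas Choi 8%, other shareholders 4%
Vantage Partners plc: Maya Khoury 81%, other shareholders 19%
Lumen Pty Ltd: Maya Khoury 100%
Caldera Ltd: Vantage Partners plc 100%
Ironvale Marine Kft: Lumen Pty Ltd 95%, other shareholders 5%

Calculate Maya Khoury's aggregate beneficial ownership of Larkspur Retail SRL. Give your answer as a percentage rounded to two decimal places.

Maya reaches Larkspur along 2 paths.
Via Greywick: 74% × 28% = 20.72%.
Direct stake: 60% = 60%.
Total: 20.72% + 60% = 80.72%.

80.72%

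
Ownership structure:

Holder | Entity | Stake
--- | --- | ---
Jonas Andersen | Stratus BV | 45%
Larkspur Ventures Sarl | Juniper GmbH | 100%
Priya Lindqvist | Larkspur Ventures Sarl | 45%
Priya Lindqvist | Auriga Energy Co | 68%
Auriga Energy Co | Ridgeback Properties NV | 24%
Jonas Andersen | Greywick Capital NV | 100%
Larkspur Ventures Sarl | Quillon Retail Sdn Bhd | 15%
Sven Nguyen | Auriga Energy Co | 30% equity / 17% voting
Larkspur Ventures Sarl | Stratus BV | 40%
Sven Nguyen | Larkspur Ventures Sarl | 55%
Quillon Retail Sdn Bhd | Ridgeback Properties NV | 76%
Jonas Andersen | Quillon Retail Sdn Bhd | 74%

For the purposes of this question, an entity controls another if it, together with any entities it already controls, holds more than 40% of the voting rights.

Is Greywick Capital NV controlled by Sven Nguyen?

Sven holds 55% of Larkspur, so Sven controls Larkspur.
Larkspur holds 100% of Juniper, so Sven controls Juniper.
Neither Sven nor any entity Sven controls holds any voting interest in Greywick.
So Sven does not control Greywick.

No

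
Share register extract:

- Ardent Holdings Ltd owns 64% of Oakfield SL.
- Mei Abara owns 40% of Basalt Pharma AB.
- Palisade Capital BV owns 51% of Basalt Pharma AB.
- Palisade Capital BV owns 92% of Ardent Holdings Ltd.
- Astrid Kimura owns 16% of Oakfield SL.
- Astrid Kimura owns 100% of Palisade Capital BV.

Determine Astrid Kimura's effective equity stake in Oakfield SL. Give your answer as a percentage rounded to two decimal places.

Astrid reaches Oakfield along 2 paths.
Direct stake: 16% = 16%.
Via Palisade → Ardent: 100% × 92% × 64% = 58.88%.
Total: 16% + 58.88% = 74.88%.

74.88%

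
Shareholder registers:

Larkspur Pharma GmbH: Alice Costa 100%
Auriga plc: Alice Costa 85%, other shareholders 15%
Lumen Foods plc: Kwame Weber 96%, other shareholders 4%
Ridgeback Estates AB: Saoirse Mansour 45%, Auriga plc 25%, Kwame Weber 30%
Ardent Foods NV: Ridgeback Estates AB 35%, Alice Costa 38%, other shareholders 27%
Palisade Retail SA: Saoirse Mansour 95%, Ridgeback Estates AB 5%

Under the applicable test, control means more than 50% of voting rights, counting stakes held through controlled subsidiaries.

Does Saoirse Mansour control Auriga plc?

No

Saoirse holds 95% of Palisade, so Saoirse controls Palisade.
Neither Saoirse nor any entity Saoirse controls holds any voting interest in Auriga.
So Saoirse does not control Auriga.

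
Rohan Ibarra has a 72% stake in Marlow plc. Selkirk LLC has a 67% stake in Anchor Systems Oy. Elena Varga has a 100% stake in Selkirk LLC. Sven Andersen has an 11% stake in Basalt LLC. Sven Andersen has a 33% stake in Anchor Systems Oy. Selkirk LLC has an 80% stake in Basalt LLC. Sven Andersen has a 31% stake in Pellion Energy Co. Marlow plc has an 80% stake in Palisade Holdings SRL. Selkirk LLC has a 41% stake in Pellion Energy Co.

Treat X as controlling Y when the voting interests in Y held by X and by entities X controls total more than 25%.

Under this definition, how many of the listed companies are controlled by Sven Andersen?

Sven holds 31% of Pellion, so Sven controls Pellion.
Sven holds 33% of Anchor, so Sven controls Anchor.
No other company's threshold is met.
Sven controls 2 companies.

2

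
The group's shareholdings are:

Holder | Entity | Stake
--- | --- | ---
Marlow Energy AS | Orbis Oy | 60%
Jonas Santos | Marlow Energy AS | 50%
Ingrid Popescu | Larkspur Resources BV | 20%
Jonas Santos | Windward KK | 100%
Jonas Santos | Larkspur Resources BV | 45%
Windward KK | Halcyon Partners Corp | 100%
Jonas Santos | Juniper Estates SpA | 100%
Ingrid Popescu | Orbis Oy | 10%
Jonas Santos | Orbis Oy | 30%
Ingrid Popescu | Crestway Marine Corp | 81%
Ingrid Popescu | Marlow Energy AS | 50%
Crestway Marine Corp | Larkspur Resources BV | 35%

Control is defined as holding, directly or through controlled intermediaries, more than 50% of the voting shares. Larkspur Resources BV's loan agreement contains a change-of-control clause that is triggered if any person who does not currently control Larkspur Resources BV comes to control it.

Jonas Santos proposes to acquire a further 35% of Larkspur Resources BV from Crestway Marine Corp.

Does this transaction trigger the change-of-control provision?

The purchase adds only to Jonas's holdings (Crestway's stake shrinks), so Jonas is the only person who could newly come to control Larkspur.
Jonas holds 100% of Windward, so Jonas controls Windward.
Jonas holds 100% of Juniper, so Jonas controls Juniper.
Windward holds 100% of Halcyon, so Jonas controls Halcyon.
In Larkspur, Jonas's side holds only 45%, not > 50%.
So before the transaction, Jonas does not control Larkspur.
After the purchase, Jonas's direct stake in Larkspur rises to 45% + 35% = 80%, and Crestway's stake falls to 0%.
Jonas holds 80% of Larkspur, so Jonas controls Larkspur.
Jonas did not control Larkspur before and does after, so the clause is triggered.

Yes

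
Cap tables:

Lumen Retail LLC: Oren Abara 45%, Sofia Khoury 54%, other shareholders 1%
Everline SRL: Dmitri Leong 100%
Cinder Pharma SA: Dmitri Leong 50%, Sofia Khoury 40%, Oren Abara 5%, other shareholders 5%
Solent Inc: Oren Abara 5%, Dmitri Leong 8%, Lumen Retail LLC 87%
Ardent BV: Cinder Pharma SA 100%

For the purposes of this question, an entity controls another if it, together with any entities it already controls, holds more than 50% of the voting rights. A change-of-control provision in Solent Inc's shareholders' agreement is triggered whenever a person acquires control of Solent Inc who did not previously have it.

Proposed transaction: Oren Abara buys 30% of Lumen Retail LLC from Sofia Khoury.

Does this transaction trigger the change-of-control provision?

Yes

The purchase adds only to Oren's holdings (Sofia's stake shrinks), so Oren is the only person who could newly come to control Solent.
Oren's largest direct stake is 45% in Lumen, which does not meet the threshold, so Oren controls no company.
In Solent, Oren's side holds only 5%, not > 50%.
So before the transaction, Oren does not control Solent.
After the purchase, Oren's direct stake in Lumen rises to 45% + 30% = 75%, and Sofia's stake falls to 24%.
Oren holds 75% of Lumen, so Oren controls Lumen.
Oren and Lumen together hold 5% + 87% = 92% of Solent, so Oren controls Solent.
Oren did not control Solent before and does after, so the clause is triggered.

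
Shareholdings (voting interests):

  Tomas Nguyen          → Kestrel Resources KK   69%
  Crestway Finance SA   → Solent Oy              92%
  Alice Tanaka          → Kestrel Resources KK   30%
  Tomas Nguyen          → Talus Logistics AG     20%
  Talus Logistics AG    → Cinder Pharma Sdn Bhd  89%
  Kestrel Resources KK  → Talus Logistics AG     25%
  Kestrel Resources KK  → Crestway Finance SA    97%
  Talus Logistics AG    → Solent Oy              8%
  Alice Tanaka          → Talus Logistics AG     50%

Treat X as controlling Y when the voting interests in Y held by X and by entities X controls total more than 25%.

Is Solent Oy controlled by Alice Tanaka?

Yes

Alice holds 30% of Kestrel, so Alice controls Kestrel.
Alice and Kestrel together hold 50% + 25% = 75% of Talus, so Alice controls Talus.
Kestrel holds 97% of Crestway, so Alice controls Crestway.
Talus and Crestway together hold 8% + 92% = 100% of Solent, so Alice controls Solent.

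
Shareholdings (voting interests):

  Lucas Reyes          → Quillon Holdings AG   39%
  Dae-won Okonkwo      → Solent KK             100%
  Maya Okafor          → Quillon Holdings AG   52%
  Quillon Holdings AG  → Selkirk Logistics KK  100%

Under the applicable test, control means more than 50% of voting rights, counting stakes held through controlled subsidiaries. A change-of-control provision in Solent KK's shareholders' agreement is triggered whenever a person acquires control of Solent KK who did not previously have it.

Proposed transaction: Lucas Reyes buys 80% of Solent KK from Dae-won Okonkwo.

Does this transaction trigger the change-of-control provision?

The purchase adds only to Lucas's holdings (Dae-won's stake shrinks), so Lucas is the only person who could newly come to control Solent.
Lucas's largest direct stake is 39% in Quillon, which does not meet the threshold, so Lucas controls no company.
Neither Lucas nor any entity Lucas controls holds any voting interest in Solent.
So before the transaction, Lucas does not control Solent.
After the purchase, Lucas holds 80% of Solent directly, and Dae-won's stake falls to 20%.
Lucas holds 80% of Solent, so Lucas controls Solent.
Lucas did not control Solent before and does after, so the clause is triggered.

Yes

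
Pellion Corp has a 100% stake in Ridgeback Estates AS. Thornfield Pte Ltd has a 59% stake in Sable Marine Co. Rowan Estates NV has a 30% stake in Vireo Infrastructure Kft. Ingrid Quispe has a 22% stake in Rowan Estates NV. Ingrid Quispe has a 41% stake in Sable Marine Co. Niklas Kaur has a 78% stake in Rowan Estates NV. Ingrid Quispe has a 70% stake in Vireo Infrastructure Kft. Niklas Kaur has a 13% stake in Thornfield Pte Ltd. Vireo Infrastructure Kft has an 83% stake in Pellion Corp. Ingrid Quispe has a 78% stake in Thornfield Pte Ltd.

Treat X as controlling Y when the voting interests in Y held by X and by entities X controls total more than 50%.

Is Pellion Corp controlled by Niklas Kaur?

No

Niklas holds 78% of Rowan, so Niklas controls Rowan.
Neither Niklas nor any entity Niklas controls holds any voting interest in Pellion.
So Niklas does not control Pellion.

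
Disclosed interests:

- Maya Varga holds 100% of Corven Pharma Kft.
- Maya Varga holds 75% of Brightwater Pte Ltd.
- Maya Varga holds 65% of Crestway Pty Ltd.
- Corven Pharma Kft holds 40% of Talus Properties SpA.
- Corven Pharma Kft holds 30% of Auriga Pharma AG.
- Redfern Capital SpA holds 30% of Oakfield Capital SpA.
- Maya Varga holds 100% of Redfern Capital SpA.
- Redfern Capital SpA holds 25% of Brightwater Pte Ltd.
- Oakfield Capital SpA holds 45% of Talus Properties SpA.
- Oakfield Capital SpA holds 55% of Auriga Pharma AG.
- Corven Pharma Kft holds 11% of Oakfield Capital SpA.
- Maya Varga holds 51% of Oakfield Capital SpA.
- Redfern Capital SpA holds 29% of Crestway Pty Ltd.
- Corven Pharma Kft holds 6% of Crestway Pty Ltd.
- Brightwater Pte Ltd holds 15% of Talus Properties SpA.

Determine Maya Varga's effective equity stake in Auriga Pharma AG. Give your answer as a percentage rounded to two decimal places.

80.60%

Maya reaches Auriga along 4 paths.
Via Corven: 100% × 30% = 30%.
Via Oakfield: 51% × 55% = 28.05%.
Via Corven → Oakfield: 100% × 11% × 55% = 6.05%.
Via Redfern → Oakfield: 100% × 30% × 55% = 16.5%.
Total: 30% + 28.05% + 6.05% + 16.5% = 80.6%.
Rounded: 80.60%.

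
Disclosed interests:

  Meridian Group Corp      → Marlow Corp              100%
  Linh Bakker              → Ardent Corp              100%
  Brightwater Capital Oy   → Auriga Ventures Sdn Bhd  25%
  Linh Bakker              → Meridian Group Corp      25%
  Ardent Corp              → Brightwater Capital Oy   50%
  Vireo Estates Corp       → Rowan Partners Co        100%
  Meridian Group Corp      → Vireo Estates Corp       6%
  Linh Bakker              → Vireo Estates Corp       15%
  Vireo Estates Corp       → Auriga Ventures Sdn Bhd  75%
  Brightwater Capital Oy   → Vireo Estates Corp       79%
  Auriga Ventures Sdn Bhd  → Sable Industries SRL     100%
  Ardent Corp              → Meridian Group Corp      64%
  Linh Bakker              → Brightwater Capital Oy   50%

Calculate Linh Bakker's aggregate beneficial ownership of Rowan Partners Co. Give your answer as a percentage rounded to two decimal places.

Linh reaches Rowan along 5 paths.
Via Brightwater → Vireo: 50% × 79% × 100% = 39.5%.
Via Ardent → Brightwater → Vireo: 100% × 50% × 79% × 100% = 39.5%.
Via Vireo: 15% × 100% = 15%.
Via Ardent → Meridian → Vireo: 100% × 64% × 6% × 100% = 3.84%.
Via Meridian → Vireo: 25% × 6% × 100% = 1.5%.
Total: 39.5% + 39.5% + 15% + 3.84% + 1.5% = 99.34%.

99.34%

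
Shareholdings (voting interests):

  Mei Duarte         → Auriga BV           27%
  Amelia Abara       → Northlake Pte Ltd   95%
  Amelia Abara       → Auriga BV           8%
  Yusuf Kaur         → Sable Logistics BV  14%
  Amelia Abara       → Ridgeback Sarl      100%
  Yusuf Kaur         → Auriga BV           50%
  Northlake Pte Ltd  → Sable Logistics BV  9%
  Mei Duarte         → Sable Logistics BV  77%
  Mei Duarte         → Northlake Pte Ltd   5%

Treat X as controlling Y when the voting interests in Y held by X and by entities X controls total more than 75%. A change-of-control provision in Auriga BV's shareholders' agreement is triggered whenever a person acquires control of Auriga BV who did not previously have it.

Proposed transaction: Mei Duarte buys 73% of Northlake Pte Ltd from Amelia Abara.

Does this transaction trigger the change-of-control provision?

No

The purchase adds only to Mei's holdings (Amelia's stake shrinks), so Mei is the only person who could newly come to control Auriga.
Mei holds 77% of Sable, so Mei controls Sable.
In Auriga, Mei's side holds only 27%, not > 75%.
So before the transaction, Mei does not control Auriga.
After the purchase, Mei's direct stake in Northlake rises to 5% + 73% = 78%, and Amelia's stake falls to 22%.
Mei holds 78% of Northlake, so Mei controls Northlake.
Northlake and Mei together hold 9% + 77% = 86% of Sable, so Mei controls Sable.
After the transaction, Mei's side holds 27% of Auriga, not > 75%, so Mei still does not control Auriga.
No new person acquires control, so the clause is not triggered.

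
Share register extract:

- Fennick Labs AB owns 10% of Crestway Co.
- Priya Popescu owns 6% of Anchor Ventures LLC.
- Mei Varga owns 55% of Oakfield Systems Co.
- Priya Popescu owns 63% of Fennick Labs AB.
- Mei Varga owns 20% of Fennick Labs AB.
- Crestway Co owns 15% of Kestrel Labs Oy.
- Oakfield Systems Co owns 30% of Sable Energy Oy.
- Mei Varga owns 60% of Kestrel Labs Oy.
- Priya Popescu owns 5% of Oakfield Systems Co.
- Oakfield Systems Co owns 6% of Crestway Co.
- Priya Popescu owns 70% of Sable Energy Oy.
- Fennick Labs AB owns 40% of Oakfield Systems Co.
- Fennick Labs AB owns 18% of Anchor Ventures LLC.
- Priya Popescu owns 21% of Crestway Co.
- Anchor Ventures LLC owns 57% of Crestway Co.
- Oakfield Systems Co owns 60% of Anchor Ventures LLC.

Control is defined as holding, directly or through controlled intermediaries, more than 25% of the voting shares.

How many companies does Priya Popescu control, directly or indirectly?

5

Priya holds 63% of Fennick, so Priya controls Fennick.
Fennick and Priya together hold 40% + 5% = 45% of Oakfield, so Priya controls Oakfield.
Fennick and Oakfield and Priya together hold 18% + 60% + 6% = 84% of Anchor, so Priya controls Anchor.
Anchor and Fennick and Oakfield and Priya together hold 57% + 10% + 6% + 21% = 94% of Crestway, so Priya controls Crestway.
Oakfield and Priya together hold 30% + 70% = 100% of Sable, so Priya controls Sable.
No other company's threshold is met.
Priya controls 5 companies.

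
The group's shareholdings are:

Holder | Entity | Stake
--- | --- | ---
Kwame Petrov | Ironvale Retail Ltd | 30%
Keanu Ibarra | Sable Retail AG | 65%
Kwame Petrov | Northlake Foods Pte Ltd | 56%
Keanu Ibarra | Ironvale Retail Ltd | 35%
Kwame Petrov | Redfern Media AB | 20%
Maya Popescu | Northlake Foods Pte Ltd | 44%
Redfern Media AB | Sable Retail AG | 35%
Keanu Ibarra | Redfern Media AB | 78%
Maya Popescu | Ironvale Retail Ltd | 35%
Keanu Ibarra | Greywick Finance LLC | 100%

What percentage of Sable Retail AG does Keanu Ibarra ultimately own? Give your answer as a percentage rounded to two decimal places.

Keanu reaches Sable along 2 paths.
Direct stake: 65% = 65%.
Via Redfern: 78% × 35% = 27.3%.
Total: 65% + 27.3% = 92.3%.
Rounded: 92.30%.

92.30%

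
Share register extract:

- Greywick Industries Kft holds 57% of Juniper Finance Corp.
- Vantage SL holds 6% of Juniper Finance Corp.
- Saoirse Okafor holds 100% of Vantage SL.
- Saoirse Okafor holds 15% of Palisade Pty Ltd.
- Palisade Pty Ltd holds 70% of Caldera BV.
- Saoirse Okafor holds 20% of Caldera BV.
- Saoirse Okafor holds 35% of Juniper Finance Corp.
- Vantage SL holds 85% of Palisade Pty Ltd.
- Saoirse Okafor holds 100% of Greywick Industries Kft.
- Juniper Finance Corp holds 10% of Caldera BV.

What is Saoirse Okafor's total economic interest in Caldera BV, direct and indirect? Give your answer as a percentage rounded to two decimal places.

99.80%

Saoirse reaches Caldera along 6 paths.
Direct stake: 20% = 20%.
Via Juniper: 35% × 10% = 3.5%.
Via Greywick → Juniper: 100% × 57% × 10% = 5.7%.
Via Vantage → Juniper: 100% × 6% × 10% = 0.6%.
Via Palisade: 15% × 70% = 10.5%.
Via Vantage → Palisade: 100% × 85% × 70% = 59.5%.
Total: 20% + 3.5% + 5.7% + 0.6% + 10.5% + 59.5% = 99.8%.
Rounded: 99.80%.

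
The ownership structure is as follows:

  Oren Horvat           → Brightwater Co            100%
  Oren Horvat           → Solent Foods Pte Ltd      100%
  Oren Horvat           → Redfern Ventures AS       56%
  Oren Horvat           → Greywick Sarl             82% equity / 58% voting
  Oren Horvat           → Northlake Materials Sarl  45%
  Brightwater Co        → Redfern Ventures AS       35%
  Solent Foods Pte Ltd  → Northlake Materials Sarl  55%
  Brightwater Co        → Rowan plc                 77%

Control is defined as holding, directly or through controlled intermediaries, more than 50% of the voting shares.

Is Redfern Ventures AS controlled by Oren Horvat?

Oren holds 100% of Brightwater, so Oren controls Brightwater.
Oren and Brightwater together hold 56% + 35% = 91% of Redfern, so Oren controls Redfern.

Yes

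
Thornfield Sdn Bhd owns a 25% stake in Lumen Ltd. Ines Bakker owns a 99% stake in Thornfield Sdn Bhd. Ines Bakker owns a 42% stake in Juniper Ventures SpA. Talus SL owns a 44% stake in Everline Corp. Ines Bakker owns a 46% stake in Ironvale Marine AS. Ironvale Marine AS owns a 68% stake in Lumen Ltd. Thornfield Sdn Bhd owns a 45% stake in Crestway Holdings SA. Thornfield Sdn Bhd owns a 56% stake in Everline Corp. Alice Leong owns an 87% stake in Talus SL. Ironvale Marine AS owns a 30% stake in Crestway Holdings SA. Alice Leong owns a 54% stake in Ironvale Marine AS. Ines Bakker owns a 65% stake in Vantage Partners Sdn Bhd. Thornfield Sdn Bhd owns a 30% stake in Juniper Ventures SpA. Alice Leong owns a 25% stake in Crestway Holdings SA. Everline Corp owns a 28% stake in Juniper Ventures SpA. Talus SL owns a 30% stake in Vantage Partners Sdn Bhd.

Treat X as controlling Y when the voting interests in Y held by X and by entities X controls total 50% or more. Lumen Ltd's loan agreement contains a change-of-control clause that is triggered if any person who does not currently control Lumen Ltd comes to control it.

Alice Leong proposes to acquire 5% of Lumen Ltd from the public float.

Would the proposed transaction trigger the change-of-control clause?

The purchase changes only Alice's holdings, so Alice is the only person who could newly come to control Lumen.
Alice holds 54% of Ironvale, so Alice controls Ironvale.
Ironvale holds 68% of Lumen, so Alice controls Lumen.
So Alice already controls Lumen before the transaction.
After the purchase, Alice holds 5% of Lumen directly.
Alice controlled Lumen already, so this is not a new person acquiring control; every other person's position is unchanged or reduced.
No new person acquires control, so the clause is not triggered.

No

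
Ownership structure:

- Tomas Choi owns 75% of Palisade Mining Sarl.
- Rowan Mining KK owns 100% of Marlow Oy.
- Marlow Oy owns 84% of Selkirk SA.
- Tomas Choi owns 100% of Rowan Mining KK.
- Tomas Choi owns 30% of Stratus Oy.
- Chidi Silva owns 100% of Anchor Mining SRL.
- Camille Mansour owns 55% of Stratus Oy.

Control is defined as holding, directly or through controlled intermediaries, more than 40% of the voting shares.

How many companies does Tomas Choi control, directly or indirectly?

Tomas holds 100% of Rowan, so Tomas controls Rowan.
Tomas holds 75% of Palisade, so Tomas controls Palisade.
Rowan holds 100% of Marlow, so Tomas controls Marlow.
Marlow holds 84% of Selkirk, so Tomas controls Selkirk.
No other company's threshold is met.
Tomas controls 4 companies.

4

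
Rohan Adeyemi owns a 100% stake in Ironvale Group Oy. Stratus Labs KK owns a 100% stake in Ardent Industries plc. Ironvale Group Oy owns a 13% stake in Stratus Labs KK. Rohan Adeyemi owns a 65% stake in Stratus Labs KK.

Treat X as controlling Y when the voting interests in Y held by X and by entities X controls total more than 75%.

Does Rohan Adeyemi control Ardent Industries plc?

Yes

Rohan holds 100% of Ironvale, so Rohan controls Ironvale.
Rohan and Ironvale together hold 65% + 13% = 78% of Stratus, so Rohan controls Stratus.
Stratus holds 100% of Ardent, so Rohan controls Ardent.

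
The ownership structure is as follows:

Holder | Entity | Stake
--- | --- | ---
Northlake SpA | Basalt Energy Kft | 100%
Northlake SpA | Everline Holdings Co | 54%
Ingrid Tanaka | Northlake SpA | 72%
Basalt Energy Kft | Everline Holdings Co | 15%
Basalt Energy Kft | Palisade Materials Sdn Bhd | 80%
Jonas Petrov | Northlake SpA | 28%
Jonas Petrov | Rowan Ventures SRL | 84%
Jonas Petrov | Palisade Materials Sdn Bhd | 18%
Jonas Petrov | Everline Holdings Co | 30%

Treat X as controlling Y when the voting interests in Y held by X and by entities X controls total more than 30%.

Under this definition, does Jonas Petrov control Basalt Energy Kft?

No

Jonas holds 84% of Rowan, so Jonas controls Rowan.
Neither Jonas nor any entity Jonas controls holds any voting interest in Basalt.
So Jonas does not control Basalt.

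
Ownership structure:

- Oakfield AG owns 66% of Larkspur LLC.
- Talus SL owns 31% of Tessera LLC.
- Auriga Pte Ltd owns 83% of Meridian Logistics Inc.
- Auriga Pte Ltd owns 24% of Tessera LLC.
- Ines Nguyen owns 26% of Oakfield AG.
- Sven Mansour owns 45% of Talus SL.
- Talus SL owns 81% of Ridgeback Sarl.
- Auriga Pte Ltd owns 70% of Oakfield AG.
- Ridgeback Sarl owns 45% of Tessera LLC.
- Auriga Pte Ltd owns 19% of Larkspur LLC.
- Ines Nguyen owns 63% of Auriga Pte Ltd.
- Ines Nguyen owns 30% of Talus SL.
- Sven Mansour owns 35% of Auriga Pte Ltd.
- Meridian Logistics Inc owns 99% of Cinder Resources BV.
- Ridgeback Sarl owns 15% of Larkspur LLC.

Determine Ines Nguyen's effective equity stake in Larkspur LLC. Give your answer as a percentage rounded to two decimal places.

61.88%

Ines reaches Larkspur along 4 paths.
Via Auriga: 63% × 19% = 11.97%.
Via Talus → Ridgeback: 30% × 81% × 15% = 3.645%.
Via Auriga → Oakfield: 63% × 70% × 66% = 29.106%.
Via Oakfield: 26% × 66% = 17.16%.
Total: 11.97% + 3.645% + 29.106% + 17.16% = 61.881%.
Rounded: 61.88%.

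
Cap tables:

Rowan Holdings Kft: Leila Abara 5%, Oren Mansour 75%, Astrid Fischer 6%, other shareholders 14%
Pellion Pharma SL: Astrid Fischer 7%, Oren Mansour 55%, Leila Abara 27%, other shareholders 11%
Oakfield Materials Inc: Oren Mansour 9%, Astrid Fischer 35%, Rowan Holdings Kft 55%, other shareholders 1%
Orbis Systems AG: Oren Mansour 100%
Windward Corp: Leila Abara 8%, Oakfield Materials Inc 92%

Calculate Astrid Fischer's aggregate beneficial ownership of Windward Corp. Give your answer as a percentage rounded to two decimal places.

35.24%

Astrid reaches Windward along 2 paths.
Via Oakfield: 35% × 92% = 32.2%.
Via Rowan → Oakfield: 6% × 55% × 92% = 3.036%.
Total: 32.2% + 3.036% = 35.236%.
Rounded: 35.24%.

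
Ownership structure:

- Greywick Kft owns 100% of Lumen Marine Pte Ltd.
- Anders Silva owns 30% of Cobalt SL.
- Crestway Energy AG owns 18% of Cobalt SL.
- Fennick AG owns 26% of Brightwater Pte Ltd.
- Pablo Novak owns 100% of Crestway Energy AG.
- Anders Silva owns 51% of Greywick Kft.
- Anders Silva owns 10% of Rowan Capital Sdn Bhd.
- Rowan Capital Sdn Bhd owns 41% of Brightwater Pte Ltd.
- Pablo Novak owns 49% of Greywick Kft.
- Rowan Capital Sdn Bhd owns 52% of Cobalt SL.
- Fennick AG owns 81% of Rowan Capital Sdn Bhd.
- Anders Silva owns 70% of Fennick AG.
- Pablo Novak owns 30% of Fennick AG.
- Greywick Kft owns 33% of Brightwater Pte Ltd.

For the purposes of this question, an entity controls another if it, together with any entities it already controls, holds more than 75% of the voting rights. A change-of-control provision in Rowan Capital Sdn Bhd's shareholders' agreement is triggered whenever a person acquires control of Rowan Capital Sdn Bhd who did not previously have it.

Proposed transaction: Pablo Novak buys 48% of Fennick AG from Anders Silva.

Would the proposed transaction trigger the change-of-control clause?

Yes

The purchase adds only to Pablo's holdings (Anders's stake shrinks), so Pablo is the only person who could newly come to control Rowan.
Pablo holds 100% of Crestway, so Pablo controls Crestway.
Neither Pablo nor any entity Pablo controls holds any voting interest in Rowan.
So before the transaction, Pablo does not control Rowan.
After the purchase, Pablo's direct stake in Fennick rises to 30% + 48% = 78%, and Anders's stake falls to 22%.
Pablo holds 78% of Fennick, so Pablo controls Fennick.
Fennick holds 81% of Rowan, so Pablo controls Rowan.
Pablo did not control Rowan before and does after, so the clause is triggered.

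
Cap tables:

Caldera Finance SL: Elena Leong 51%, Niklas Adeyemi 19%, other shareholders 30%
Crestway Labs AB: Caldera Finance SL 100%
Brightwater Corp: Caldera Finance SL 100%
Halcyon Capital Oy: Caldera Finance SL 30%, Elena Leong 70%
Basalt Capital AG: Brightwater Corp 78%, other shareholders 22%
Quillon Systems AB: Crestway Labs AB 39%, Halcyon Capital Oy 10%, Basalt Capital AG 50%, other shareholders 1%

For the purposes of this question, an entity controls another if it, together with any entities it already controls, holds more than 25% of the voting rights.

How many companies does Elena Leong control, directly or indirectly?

6

Elena holds 51% of Caldera, so Elena controls Caldera.
Caldera holds 100% of Crestway, so Elena controls Crestway.
Caldera holds 100% of Brightwater, so Elena controls Brightwater.
Caldera and Elena together hold 30% + 70% = 100% of Halcyon, so Elena controls Halcyon.
Brightwater holds 78% of Basalt, so Elena controls Basalt.
Crestway and Halcyon and Basalt together hold 39% + 10% + 50% = 99% of Quillon, so Elena controls Quillon.
Elena controls 6 companies.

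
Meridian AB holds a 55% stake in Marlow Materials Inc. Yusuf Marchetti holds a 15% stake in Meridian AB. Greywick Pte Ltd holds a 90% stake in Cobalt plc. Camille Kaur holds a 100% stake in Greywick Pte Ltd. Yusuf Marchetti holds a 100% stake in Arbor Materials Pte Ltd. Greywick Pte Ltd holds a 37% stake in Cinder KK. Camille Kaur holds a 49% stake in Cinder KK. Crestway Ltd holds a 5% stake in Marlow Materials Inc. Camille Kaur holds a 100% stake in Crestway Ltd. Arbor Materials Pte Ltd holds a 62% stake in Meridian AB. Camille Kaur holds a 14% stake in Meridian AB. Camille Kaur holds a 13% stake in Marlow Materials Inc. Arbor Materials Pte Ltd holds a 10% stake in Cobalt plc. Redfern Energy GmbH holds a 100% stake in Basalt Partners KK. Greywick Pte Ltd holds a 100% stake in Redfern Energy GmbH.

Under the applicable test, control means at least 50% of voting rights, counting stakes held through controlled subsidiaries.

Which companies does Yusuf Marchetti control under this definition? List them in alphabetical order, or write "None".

Arbor Materials Pte Ltd, Marlow Materials Inc, Meridian AB

Yusuf holds 100% of Arbor, so Yusuf controls Arbor.
Arbor and Yusuf together hold 62% + 15% = 77% of Meridian, so Yusuf controls Meridian.
Meridian holds 55% of Marlow, so Yusuf controls Marlow.
No other company's threshold is met.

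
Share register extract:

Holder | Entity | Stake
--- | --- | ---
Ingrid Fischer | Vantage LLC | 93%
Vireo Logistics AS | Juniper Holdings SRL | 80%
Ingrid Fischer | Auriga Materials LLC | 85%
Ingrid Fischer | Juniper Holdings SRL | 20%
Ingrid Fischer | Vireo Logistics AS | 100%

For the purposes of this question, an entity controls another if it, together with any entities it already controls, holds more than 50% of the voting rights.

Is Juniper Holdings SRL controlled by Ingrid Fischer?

Ingrid holds 100% of Vireo, so Ingrid controls Vireo.
Ingrid and Vireo together hold 20% + 80% = 100% of Juniper, so Ingrid controls Juniper.

Yes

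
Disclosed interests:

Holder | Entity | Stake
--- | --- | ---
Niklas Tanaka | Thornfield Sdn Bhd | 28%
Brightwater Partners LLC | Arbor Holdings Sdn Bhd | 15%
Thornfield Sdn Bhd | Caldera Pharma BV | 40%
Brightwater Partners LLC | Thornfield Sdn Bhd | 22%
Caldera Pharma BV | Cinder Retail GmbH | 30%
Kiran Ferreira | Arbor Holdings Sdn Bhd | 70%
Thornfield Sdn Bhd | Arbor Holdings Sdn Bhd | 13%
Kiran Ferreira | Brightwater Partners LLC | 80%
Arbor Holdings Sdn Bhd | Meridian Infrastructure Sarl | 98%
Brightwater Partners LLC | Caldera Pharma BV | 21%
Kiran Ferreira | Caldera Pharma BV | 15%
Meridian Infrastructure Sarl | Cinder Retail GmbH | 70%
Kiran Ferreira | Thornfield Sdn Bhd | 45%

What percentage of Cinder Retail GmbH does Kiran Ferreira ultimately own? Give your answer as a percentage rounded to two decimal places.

Kiran reaches Cinder along 8 paths.
Via Caldera: 15% × 30% = 4.5%.
Via Brightwater → Caldera: 80% × 21% × 30% = 5.04%.
Via Brightwater → Thornfield → Caldera: 80% × 22% × 40% × 30% = 2.112%.
Via Thornfield → Caldera: 45% × 40% × 30% = 5.4%.
Via Brightwater → Thornfield → Arbor → Meridian: 80% × 22% × 13% × 98% × 70% = 1.569568%.
Via Thornfield → Arbor → Meridian: 45% × 13% × 98% × 70% = 4.0131%.
Via Arbor → Meridian: 70% × 98% × 70% = 48.02%.
Via Brightwater → Arbor → Meridian: 80% × 15% × 98% × 70% = 8.232%.
Total: 4.5% + 5.04% + 2.112% + 5.4% + 1.569568% + 4.0131% + 48.02% + 8.232% = 78.886668%.
Rounded: 78.89%.

78.89%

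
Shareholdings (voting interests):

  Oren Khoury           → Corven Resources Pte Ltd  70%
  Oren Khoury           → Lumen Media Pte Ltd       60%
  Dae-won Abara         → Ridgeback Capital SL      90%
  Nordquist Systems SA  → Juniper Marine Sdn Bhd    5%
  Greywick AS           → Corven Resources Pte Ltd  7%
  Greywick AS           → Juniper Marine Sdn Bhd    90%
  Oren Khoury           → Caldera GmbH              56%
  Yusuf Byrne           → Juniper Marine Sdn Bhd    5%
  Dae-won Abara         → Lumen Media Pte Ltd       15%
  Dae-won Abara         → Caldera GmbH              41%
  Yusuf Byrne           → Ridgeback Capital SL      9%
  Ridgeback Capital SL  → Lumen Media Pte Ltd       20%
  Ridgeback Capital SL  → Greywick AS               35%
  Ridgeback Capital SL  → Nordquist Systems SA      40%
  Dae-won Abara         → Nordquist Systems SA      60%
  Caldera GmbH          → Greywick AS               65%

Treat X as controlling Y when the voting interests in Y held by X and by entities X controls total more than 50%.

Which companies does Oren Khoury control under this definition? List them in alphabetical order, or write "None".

Oren holds 56% of Caldera, so Oren controls Caldera.
Caldera holds 65% of Greywick, so Oren controls Greywick.
Oren and Greywick together hold 70% + 7% = 77% of Corven, so Oren controls Corven.
Oren holds 60% of Lumen, so Oren controls Lumen.
Greywick holds 90% of Juniper, so Oren controls Juniper.
No other company's threshold is met.

Caldera GmbH, Corven Resources Pte Ltd, Greywick AS, Juniper Marine Sdn Bhd, Lumen Media Pte Ltd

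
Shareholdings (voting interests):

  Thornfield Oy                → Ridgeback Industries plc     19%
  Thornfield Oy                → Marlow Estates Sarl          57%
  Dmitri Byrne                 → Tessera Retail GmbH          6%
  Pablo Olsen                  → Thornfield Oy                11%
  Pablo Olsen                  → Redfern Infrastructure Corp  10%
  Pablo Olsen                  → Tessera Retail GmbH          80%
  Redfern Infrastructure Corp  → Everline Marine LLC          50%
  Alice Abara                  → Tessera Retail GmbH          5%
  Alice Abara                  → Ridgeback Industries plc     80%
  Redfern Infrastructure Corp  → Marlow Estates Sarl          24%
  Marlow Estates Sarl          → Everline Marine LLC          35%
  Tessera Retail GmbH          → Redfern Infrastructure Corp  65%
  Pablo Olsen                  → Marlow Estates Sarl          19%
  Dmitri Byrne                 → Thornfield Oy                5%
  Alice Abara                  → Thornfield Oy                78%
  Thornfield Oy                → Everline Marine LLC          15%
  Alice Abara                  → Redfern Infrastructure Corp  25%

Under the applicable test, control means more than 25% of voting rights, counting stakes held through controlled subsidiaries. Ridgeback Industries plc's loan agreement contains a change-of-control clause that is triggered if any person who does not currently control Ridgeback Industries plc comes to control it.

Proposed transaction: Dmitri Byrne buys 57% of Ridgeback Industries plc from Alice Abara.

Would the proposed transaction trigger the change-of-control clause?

Yes

The purchase adds only to Dmitri's holdings (Alice's stake shrinks), so Dmitri is the only person who could newly come to control Ridgeback.
Dmitri's largest direct stake is 6% in Tessera, which does not meet the threshold, so Dmitri controls no company.
Neither Dmitri nor any entity Dmitri controls holds any voting interest in Ridgeback.
So before the transaction, Dmitri does not control Ridgeback.
After the purchase, Dmitri holds 57% of Ridgeback directly, and Alice's stake falls to 23%.
Dmitri holds 57% of Ridgeback, so Dmitri controls Ridgeback.
Dmitri did not control Ridgeback before and does after, so the clause is triggered.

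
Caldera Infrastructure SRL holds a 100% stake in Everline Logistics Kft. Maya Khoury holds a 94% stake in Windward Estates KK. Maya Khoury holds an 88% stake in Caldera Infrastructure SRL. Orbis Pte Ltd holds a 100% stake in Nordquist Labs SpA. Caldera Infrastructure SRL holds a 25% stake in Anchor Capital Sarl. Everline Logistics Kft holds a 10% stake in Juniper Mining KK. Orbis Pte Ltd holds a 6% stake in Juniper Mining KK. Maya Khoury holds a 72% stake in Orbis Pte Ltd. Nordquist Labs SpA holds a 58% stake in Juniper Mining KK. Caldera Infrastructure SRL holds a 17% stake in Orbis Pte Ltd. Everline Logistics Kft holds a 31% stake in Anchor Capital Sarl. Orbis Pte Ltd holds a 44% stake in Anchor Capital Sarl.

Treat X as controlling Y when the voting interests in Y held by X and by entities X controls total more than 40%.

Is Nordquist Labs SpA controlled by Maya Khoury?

Maya holds 88% of Caldera, so Maya controls Caldera.
Maya and Caldera together hold 72% + 17% = 89% of Orbis, so Maya controls Orbis.
Orbis holds 100% of Nordquist, so Maya controls Nordquist.

Yes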